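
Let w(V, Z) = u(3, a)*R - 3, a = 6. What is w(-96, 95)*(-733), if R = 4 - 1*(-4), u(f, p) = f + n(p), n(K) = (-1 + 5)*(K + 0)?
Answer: -156129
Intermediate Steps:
n(K) = 4*K
u(f, p) = f + 4*p
R = 8 (R = 4 + 4 = 8)
w(V, Z) = 213 (w(V, Z) = (3 + 4*6)*8 - 3 = (3 + 24)*8 - 3 = 27*8 - 3 = 216 - 3 = 213)
w(-96, 95)*(-733) = 213*(-733) = -156129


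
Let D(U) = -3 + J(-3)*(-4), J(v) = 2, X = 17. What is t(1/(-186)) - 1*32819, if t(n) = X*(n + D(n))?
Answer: -6139133/186 ≈ -33006.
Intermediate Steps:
D(U) = -11 (D(U) = -3 + 2*(-4) = -3 - 8 = -11)
t(n) = -187 + 17*n (t(n) = 17*(n - 11) = 17*(-11 + n) = -187 + 17*n)
t(1/(-186)) - 1*32819 = (-187 + 17/(-186)) - 1*32819 = (-187 + 17*(-1/186)) - 32819 = (-187 - 17/186) - 32819 = -34799/186 - 32819 = -6139133/186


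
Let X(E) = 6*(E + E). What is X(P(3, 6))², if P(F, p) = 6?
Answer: 5184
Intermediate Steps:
X(E) = 12*E (X(E) = 6*(2*E) = 12*E)
X(P(3, 6))² = (12*6)² = 72² = 5184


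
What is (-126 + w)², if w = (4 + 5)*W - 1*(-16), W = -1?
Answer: 14161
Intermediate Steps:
w = 7 (w = (4 + 5)*(-1) - 1*(-16) = 9*(-1) + 16 = -9 + 16 = 7)
(-126 + w)² = (-126 + 7)² = (-119)² = 14161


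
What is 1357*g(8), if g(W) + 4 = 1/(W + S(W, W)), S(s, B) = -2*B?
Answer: -44781/8 ≈ -5597.6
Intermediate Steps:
g(W) = -4 - 1/W (g(W) = -4 + 1/(W - 2*W) = -4 + 1/(-W) = -4 - 1/W)
1357*g(8) = 1357*(-4 - 1/8) = 1357*(-4 - 1*⅛) = 1357*(-4 - ⅛) = 1357*(-33/8) = -44781/8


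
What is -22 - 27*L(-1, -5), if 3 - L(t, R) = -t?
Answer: -76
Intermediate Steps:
L(t, R) = 3 + t (L(t, R) = 3 - (-1)*t = 3 + t)
-22 - 27*L(-1, -5) = -22 - 27*(3 - 1) = -22 - 27*2 = -22 - 54 = -76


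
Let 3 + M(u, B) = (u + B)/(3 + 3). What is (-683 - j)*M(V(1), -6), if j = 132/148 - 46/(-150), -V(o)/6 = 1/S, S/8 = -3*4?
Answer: 727183333/266400 ≈ 2729.7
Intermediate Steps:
S = -96 (S = 8*(-3*4) = 8*(-12) = -96)
V(o) = 1/16 (V(o) = -6/(-96) = -6*(-1/96) = 1/16)
M(u, B) = -3 + B/6 + u/6 (M(u, B) = -3 + (u + B)/(3 + 3) = -3 + (B + u)/6 = -3 + (B + u)*(1/6) = -3 + (B/6 + u/6) = -3 + B/6 + u/6)
j = 3326/2775 (j = 132*(1/148) - 46*(-1/150) = 33/37 + 23/75 = 3326/2775 ≈ 1.1986)
(-683 - j)*M(V(1), -6) = (-683 - 1*3326/2775)*(-3 + (1/6)*(-6) + (1/6)*(1/16)) = (-683 - 3326/2775)*(-3 - 1 + 1/96) = -1898651/2775*(-383/96) = 727183333/266400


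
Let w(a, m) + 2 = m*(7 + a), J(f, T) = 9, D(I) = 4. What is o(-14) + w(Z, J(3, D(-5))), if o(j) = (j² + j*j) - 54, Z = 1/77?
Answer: 30732/77 ≈ 399.12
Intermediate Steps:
Z = 1/77 ≈ 0.012987
o(j) = -54 + 2*j² (o(j) = (j² + j²) - 54 = 2*j² - 54 = -54 + 2*j²)
w(a, m) = -2 + m*(7 + a)
o(-14) + w(Z, J(3, D(-5))) = (-54 + 2*(-14)²) + (-2 + 7*9 + (1/77)*9) = (-54 + 2*196) + (-2 + 63 + 9/77) = (-54 + 392) + 4706/77 = 338 + 4706/77 = 30732/77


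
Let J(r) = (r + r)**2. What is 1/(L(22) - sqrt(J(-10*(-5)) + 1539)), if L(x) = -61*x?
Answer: -122/162675 + sqrt(11539)/1789425 ≈ -0.00068993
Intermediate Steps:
J(r) = 4*r**2 (J(r) = (2*r)**2 = 4*r**2)
1/(L(22) - sqrt(J(-10*(-5)) + 1539)) = 1/(-61*22 - sqrt(4*(-10*(-5))**2 + 1539)) = 1/(-1342 - sqrt(4*50**2 + 1539)) = 1/(-1342 - sqrt(4*2500 + 1539)) = 1/(-1342 - sqrt(10000 + 1539)) = 1/(-1342 - sqrt(11539))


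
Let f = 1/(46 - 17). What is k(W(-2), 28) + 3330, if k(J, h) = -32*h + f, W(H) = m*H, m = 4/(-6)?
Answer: 70587/29 ≈ 2434.0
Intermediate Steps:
m = -2/3 (m = 4*(-1/6) = -2/3 ≈ -0.66667)
f = 1/29 ≈ 0.034483
W(H) = -2*H/3
k(J, h) = 1/29 - 32*h (k(J, h) = -32*h + 1/29 = 1/29 - 32*h)
k(W(-2), 28) + 3330 = (1/29 - 32*28) + 3330 = (1/29 - 896) + 3330 = -25983/29 + 3330 = 70587/29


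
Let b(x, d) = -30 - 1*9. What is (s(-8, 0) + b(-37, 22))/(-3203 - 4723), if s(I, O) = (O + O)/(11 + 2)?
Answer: 13/2642 ≈ 0.0049205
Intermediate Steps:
b(x, d) = -39 (b(x, d) = -30 - 9 = -39)
s(I, O) = 2*O/13 (s(I, O) = (2*O)/13 = (2*O)*(1/13) = 2*O/13)
(s(-8, 0) + b(-37, 22))/(-3203 - 4723) = ((2/13)*0 - 39)/(-3203 - 4723) = (0 - 39)/(-7926) = -39*(-1/7926) = 13/2642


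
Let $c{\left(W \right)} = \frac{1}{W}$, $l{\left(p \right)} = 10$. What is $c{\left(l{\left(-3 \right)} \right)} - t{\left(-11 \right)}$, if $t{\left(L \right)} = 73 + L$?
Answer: $- \frac{619}{10} \approx -61.9$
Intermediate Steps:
$c{\left(l{\left(-3 \right)} \right)} - t{\left(-11 \right)} = \frac{1}{10} - \left(73 - 11\right) = \frac{1}{10} - 62 = - \frac{619}{10}$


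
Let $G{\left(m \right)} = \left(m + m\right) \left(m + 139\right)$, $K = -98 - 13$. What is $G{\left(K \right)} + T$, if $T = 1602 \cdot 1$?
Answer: $-4614$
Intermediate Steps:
$K = -111$ ($K = -98 - 13 = -111$)
$G{\left(m \right)} = 2 m \left(139 + m\right)$
$T = 1602$
$G{\left(K \right)} + T = 2 \left(-111\right) \left(139 - 111\right) + 1602 = 2 \left(-111\right) 28 + 1602 = -6216 + 1602 = -4614$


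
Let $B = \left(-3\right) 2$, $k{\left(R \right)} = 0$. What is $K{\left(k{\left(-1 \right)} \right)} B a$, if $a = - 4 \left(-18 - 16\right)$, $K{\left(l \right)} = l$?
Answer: $0$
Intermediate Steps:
$a = 136$ ($a = - 4 \left(-18 - 16\right) = \left(-4\right) \left(-34\right) = 136$)
$B = -6$
$K{\left(k{\left(-1 \right)} \right)} B a = 0 \left(-6\right) 136 = 0 \cdot 136 = 0$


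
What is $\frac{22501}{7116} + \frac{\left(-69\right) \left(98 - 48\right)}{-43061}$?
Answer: $\frac{993465761}{306422076} \approx 3.2421$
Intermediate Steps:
$\frac{22501}{7116} + \frac{\left(-69\right) \left(98 - 48\right)}{-43061} = 22501 \cdot \frac{1}{7116} + \left(-69\right) 50 \left(- \frac{1}{43061}\right) = \frac{22501}{7116} - - \frac{3450}{43061} = \frac{22501}{7116} + \frac{3450}{43061} = \frac{993465761}{306422076}$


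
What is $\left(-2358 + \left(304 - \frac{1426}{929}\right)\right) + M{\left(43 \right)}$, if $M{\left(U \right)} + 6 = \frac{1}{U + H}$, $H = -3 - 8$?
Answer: $- \frac{61284383}{29728} \approx -2061.5$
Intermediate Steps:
$H = -11$ ($H = -3 - 8 = -11$)
$M{\left(U \right)} = -6 + \frac{1}{-11 + U}$ ($M{\left(U \right)} = -6 + \frac{1}{U - 11} = -6 + \frac{1}{-11 + U}$)
$\left(-2358 + \left(304 - \frac{1426}{929}\right)\right) + M{\left(43 \right)} = \left(-2358 + \left(304 - \frac{1426}{929}\right)\right) + \frac{67 - 258}{-11 + 43} = \left(-2358 + \left(304 - \frac{1426}{929}\right)\right) + \frac{67 - 258}{32} = \left(-2358 + \left(304 - \frac{1426}{929}\right)\right) + \frac{1}{32} \left(-191\right) = \left(-2358 + \frac{280990}{929}\right) - \frac{191}{32} = - \frac{1909592}{929} - \frac{191}{32} = - \frac{61284383}{29728}$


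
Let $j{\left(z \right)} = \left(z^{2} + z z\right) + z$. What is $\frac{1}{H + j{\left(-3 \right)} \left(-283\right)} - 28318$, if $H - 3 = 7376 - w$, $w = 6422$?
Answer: $- \frac{93109585}{3288} \approx -28318.0$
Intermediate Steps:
$H = 957$ ($H = 3 + \left(7376 - 6422\right) = 3 + 954 = 957$)
$j{\left(z \right)} = z + 2 z^{2}$ ($j{\left(z \right)} = \left(z^{2} + z^{2}\right) + z = 2 z^{2} + z = z + 2 z^{2}$)
$\frac{1}{H + j{\left(-3 \right)} \left(-283\right)} - 28318 = \frac{1}{957 + - 3 \left(1 + 2 \left(-3\right)\right) \left(-283\right)} - 28318 = \frac{1}{957 + - 3 \left(1 - 6\right) \left(-283\right)} - 28318 = \frac{1}{957 + \left(-3\right) \left(-5\right) \left(-283\right)} - 28318 = \frac{1}{957 + 15 \left(-283\right)} - 28318 = \frac{1}{957 - 4245} - 28318 = \frac{1}{-3288} - 28318 = - \frac{1}{3288} - 28318 = - \frac{93109585}{3288}$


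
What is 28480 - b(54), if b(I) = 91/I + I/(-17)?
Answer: 26146009/918 ≈ 28482.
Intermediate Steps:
b(I) = 91/I - I/17 (b(I) = 91/I + I*(-1/17) = 91/I - I/17)
28480 - b(54) = 28480 - (91/54 - 1/17*54) = 28480 - (91*(1/54) - 54/17) = 28480 - (91/54 - 54/17) = 28480 - 1*(-1369/918) = 28480 + 1369/918 = 26146009/918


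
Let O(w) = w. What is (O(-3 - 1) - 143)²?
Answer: 21609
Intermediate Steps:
(O(-3 - 1) - 143)² = ((-3 - 1) - 143)² = (-4 - 143)² = (-147)² = 21609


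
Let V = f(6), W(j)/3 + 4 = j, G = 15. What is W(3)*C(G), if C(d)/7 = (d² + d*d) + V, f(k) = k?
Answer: -9576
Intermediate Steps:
W(j) = -12 + 3*j
V = 6
C(d) = 42 + 14*d² (C(d) = 7*((d² + d*d) + 6) = 7*((d² + d²) + 6) = 7*(2*d² + 6) = 7*(6 + 2*d²) = 42 + 14*d²)
W(3)*C(G) = (-12 + 3*3)*(42 + 14*15²) = (-12 + 9)*(42 + 14*225) = -3*(42 + 3150) = -3*3192 = -9576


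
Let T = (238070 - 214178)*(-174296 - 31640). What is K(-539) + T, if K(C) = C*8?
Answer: -4920227224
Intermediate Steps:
T = -4920222912 (T = 23892*(-205936) = -4920222912)
K(C) = 8*C
K(-539) + T = 8*(-539) - 4920222912 = -4312 - 4920222912 = -4920227224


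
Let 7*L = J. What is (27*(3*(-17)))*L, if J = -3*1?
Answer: 4131/7 ≈ 590.14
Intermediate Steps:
J = -3
L = -3/7 (L = (⅐)*(-3) = -3/7 ≈ -0.42857)
(27*(3*(-17)))*L = (27*(3*(-17)))*(-3/7) = (27*(-51))*(-3/7) = -1377*(-3/7) = 4131/7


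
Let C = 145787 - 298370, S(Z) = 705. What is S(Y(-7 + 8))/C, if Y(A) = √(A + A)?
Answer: -235/50861 ≈ -0.0046204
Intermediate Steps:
Y(A) = √2*√A (Y(A) = √(2*A) = √2*√A)
C = -152583
S(Y(-7 + 8))/C = 705/(-152583) = 705*(-1/152583) = -235/50861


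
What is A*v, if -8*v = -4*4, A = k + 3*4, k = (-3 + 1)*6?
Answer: 0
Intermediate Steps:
k = -12 (k = -2*6 = -12)
A = 0 (A = -12 + 3*4 = -12 + 12 = 0)
v = 2 (v = -(-1)*4/2 = -1/8*(-16) = 2)
A*v = 0*2 = 0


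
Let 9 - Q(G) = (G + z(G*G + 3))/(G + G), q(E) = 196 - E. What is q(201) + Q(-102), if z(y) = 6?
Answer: 60/17 ≈ 3.5294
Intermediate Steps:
Q(G) = 9 - (6 + G)/(2*G) (Q(G) = 9 - (G + 6)/(G + G) = 9 - (6 + G)/(2*G))
q(201) + Q(-102) = (196 - 1*201) + (17/2 - 3/(-102)) = (196 - 201) + (17/2 - 3*(-1/102)) = -5 + (17/2 + 1/34) = -5 + 145/17 = 60/17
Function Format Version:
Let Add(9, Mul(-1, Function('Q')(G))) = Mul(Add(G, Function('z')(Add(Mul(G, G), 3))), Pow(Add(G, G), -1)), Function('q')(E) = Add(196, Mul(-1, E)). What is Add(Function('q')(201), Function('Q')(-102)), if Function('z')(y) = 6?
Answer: Rational(60, 17) ≈ 3.5294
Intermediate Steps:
Function('Q')(G) = Add(9, Mul(Rational(-1, 2), Pow(G, -1), Add(6, G))) (Function('Q')(G) = Add(9, Mul(-1, Mul(Add(G, 6), Pow(Add(G, G), -1)))) = Add(9, Mul(-1, Mul(Add(6, G), Pow(Mul(2, G), -1)))) = Add(9, Mul(-1, Mul(Add(6, G), Mul(Rational(1, 2), Pow(G, -1))))) = Add(9, Mul(-1, Mul(Rational(1, 2), Pow(G, -1), Add(6, G)))) = Add(9, Mul(Rational(-1, 2), Pow(G, -1), Add(6, G))))
Add(Function('q')(201), Function('Q')(-102)) = Add(Add(196, Mul(-1, 201)), Add(Rational(17, 2), Mul(-3, Pow(-102, -1)))) = Add(Add(196, -201), Add(Rational(17, 2), Mul(-3, Rational(-1, 102)))) = Add(-5, Add(Rational(17, 2), Rational(1, 34))) = Add(-5, Rational(145, 17)) = Rational(60, 17)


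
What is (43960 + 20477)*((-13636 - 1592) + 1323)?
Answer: -895996485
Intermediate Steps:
(43960 + 20477)*((-13636 - 1592) + 1323) = 64437*(-15228 + 1323) = 64437*(-13905) = -895996485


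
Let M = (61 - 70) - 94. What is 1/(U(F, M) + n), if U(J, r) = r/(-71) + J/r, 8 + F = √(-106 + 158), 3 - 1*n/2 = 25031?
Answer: -2676911590863/133991395269557069 + 1038446*√13/133991395269557069 ≈ -1.9978e-5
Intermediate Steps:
n = -50056 (n = 6 - 2*25031 = 6 - 50062 = -50056)
M = -103 (M = -9 - 94 = -103)
F = -8 + 2*√13 (F = -8 + √(-106 + 158) = -8 + √52 = -8 + 2*√13 ≈ -0.78890)
U(J, r) = -r/71 + J/r (U(J, r) = r*(-1/71) + J/r = -r/71 + J/r)
1/(U(F, M) + n) = 1/((-1/71*(-103) + (-8 + 2*√13)/(-103)) - 50056) = 1/((103/71 + (-8 + 2*√13)*(-1/103)) - 50056) = 1/((103/71 + (8/103 - 2*√13/103)) - 50056) = 1/((11177/7313 - 2*√13/103) - 50056) = 1/(-366048351/7313 - 2*√13/103)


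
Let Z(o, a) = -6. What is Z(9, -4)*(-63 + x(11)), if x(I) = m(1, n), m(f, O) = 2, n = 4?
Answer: 366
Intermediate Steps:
x(I) = 2
Z(9, -4)*(-63 + x(11)) = -6*(-63 + 2) = -6*(-61) = 366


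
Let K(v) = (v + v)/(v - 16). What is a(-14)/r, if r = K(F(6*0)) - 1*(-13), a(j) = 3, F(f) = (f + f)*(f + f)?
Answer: 3/13 ≈ 0.23077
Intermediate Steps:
F(f) = 4*f**2 (F(f) = (2*f)*(2*f) = 4*f**2)
K(v) = 2*v/(-16 + v) (K(v) = (2*v)/(-16 + v) = 2*v/(-16 + v))
r = 13 (r = 2*(4*(6*0)**2)/(-16 + 4*(6*0)**2) - 1*(-13) = 2*(4*0**2)/(-16 + 4*0**2) + 13 = 2*(4*0)/(-16 + 4*0) + 13 = 2*0/(-16 + 0) + 13 = 2*0/(-16) + 13 = 2*0*(-1/16) + 13 = 0 + 13 = 13)
a(-14)/r = 3/13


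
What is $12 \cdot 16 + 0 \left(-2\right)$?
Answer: $192$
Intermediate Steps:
$12 \cdot 16 + 0 \left(-2\right) = 192 + 0 = 192$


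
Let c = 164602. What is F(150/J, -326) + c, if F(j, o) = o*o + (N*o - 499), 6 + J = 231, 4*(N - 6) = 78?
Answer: 262066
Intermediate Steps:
N = 51/2 (N = 6 + (1/4)*78 = 6 + 39/2 = 51/2 ≈ 25.500)
J = 225 (J = -6 + 231 = 225)
F(j, o) = -499 + o**2 + 51*o/2 (F(j, o) = o*o + (51*o/2 - 499) = o**2 + (-499 + 51*o/2) = -499 + o**2 + 51*o/2)
F(150/J, -326) + c = (-499 + (-326)**2 + (51/2)*(-326)) + 164602 = (-499 + 106276 - 8313) + 164602 = 97464 + 164602 = 262066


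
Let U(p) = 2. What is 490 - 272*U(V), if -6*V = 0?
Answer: -54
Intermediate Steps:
V = 0 (V = -1/6*0 = 0)
490 - 272*U(V) = 490 - 272*2 = 490 - 544 = -54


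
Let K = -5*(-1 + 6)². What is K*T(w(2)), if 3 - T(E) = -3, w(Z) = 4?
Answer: -750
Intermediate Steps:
T(E) = 6 (T(E) = 3 - 1*(-3) = 3 + 3 = 6)
K = -125 (K = -5*5² = -5*25 = -125)
K*T(w(2)) = -125*6 = -750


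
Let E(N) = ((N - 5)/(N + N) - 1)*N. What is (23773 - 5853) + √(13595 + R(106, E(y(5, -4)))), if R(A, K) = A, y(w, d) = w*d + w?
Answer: 17920 + √13701 ≈ 18037.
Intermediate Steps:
y(w, d) = w + d*w (y(w, d) = d*w + w = w + d*w)
E(N) = N*(-1 + (-5 + N)/(2*N)) (E(N) = ((-5 + N)/((2*N)) - 1)*N = ((-5 + N)*(1/(2*N)) - 1)*N = ((-5 + N)/(2*N) - 1)*N = (-1 + (-5 + N)/(2*N))*N = N*(-1 + (-5 + N)/(2*N)))
(23773 - 5853) + √(13595 + R(106, E(y(5, -4)))) = (23773 - 5853) + √(13595 + 106) = 17920 + √13701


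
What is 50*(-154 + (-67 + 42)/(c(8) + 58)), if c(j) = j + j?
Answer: -285525/37 ≈ -7716.9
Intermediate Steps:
c(j) = 2*j
50*(-154 + (-67 + 42)/(c(8) + 58)) = 50*(-154 + (-67 + 42)/(2*8 + 58)) = 50*(-154 - 25/(16 + 58)) = 50*(-154 - 25/74) = 50*(-11421/74) = -285525/37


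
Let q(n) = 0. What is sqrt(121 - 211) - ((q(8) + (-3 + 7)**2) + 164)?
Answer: -180 + 3*I*sqrt(10) ≈ -180.0 + 9.4868*I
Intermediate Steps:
sqrt(121 - 211) - ((q(8) + (-3 + 7)**2) + 164) = sqrt(121 - 211) - ((0 + (-3 + 7)**2) + 164) = sqrt(-90) - ((0 + 4**2) + 164) = 3*I*sqrt(10) - ((0 + 16) + 164) = 3*I*sqrt(10) - (16 + 164) = 3*I*sqrt(10) - 1*180 = 3*I*sqrt(10) - 180 = -180 + 3*I*sqrt(10)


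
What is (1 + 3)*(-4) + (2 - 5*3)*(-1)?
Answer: -3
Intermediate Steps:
(1 + 3)*(-4) + (2 - 5*3)*(-1) = 4*(-4) + (2 - 15)*(-1) = -16 - 13*(-1) = -16 + 13 = -3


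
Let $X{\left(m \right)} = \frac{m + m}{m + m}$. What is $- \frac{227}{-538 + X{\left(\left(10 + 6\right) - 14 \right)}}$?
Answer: $\frac{227}{537} \approx 0.42272$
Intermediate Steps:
$X{\left(m \right)} = 1$ ($X{\left(m \right)} = \frac{2 m}{2 m} = 2 m \frac{1}{2 m} = 1$)
$- \frac{227}{-538 + X{\left(\left(10 + 6\right) - 14 \right)}} = - \frac{227}{-538 + 1} = - \frac{227}{-537} = \left(-227\right) \left(- \frac{1}{537}\right) = \frac{227}{537}$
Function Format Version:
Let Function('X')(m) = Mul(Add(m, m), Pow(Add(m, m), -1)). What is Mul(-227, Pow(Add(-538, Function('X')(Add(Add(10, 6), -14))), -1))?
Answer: Rational(227, 537) ≈ 0.42272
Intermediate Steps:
Function('X')(m) = 1 (Function('X')(m) = Mul(Mul(2, m), Pow(Mul(2, m), -1)) = Mul(Mul(2, m), Mul(Rational(1, 2), Pow(m, -1))) = 1)
Mul(-227, Pow(Add(-538, Function('X')(Add(Add(10, 6), -14))), -1)) = Mul(-227, Pow(Add(-538, 1), -1)) = Mul(-227, Pow(-537, -1)) = Mul(-227, Rational(-1, 537)) = Rational(227, 537)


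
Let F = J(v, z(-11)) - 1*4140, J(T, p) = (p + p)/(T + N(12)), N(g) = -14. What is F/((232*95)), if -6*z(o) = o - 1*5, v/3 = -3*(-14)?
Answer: -86939/462840 ≈ -0.18784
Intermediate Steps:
v = 126 (v = 3*(-3*(-14)) = 3*42 = 126)
z(o) = 5/6 - o/6 (z(o) = -(o - 1*5)/6 = -(o - 5)/6 = -(-5 + o)/6 = 5/6 - o/6)
J(T, p) = 2*p/(-14 + T) (J(T, p) = (p + p)/(T - 14) = (2*p)/(-14 + T) = 2*p/(-14 + T))
F = -86939/21 (F = 2*(5/6 - 1/6*(-11))/(-14 + 126) - 1*4140 = 2*(5/6 + 11/6)/112 - 4140 = 2*(8/3)*(1/112) - 4140 = 1/21 - 4140 = -86939/21 ≈ -4140.0)
F/((232*95)) = -86939/(21*(232*95)) = -86939/21/22040 = -86939/21*1/22040 = -86939/462840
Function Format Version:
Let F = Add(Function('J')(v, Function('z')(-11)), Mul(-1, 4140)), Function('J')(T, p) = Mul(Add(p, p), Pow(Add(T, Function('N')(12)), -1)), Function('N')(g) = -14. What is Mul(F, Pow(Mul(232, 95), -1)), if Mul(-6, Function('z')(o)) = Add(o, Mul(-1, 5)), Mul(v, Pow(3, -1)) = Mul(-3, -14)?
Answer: Rational(-86939, 462840) ≈ -0.18784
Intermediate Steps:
v = 126 (v = Mul(3, Mul(-3, -14)) = Mul(3, 42) = 126)
Function('z')(o) = Add(Rational(5, 6), Mul(Rational(-1, 6), o)) (Function('z')(o) = Mul(Rational(-1, 6), Add(o, Mul(-1, 5))) = Mul(Rational(-1, 6), Add(o, -5)) = Mul(Rational(-1, 6), Add(-5, o)) = Add(Rational(5, 6), Mul(Rational(-1, 6), o)))
Function('J')(T, p) = Mul(2, p, Pow(Add(-14, T), -1)) (Function('J')(T, p) = Mul(Add(p, p), Pow(Add(T, -14), -1)) = Mul(Mul(2, p), Pow(Add(-14, T), -1)) = Mul(2, p, Pow(Add(-14, T), -1)))
F = Rational(-86939, 21) (F = Add(Mul(2, Add(Rational(5, 6), Mul(Rational(-1, 6), -11)), Pow(Add(-14, 126), -1)), Mul(-1, 4140)) = Add(Mul(2, Add(Rational(5, 6), Rational(11, 6)), Pow(112, -1)), -4140) = Add(Mul(2, Rational(8, 3), Rational(1, 112)), -4140) = Add(Rational(1, 21), -4140) = Rational(-86939, 21) ≈ -4140.0)
Mul(F, Pow(Mul(232, 95), -1)) = Mul(Rational(-86939, 21), Pow(Mul(232, 95), -1)) = Mul(Rational(-86939, 21), Pow(22040, -1)) = Mul(Rational(-86939, 21), Rational(1, 22040)) = Rational(-86939, 462840)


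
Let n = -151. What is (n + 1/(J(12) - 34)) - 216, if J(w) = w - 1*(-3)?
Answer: -6974/19 ≈ -367.05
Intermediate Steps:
J(w) = 3 + w (J(w) = w + 3 = 3 + w)
(n + 1/(J(12) - 34)) - 216 = (-151 + 1/((3 + 12) - 34)) - 216 = (-151 + 1/(15 - 34)) - 216 = (-151 + 1/(-19)) - 216 = (-151 - 1/19) - 216 = -2870/19 - 216 = -6974/19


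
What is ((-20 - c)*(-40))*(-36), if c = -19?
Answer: -1440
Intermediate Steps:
((-20 - c)*(-40))*(-36) = ((-20 - 1*(-19))*(-40))*(-36) = ((-20 + 19)*(-40))*(-36) = -1*(-40)*(-36) = 40*(-36) = -1440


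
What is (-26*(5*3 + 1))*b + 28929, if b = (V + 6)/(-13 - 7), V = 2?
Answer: 145477/5 ≈ 29095.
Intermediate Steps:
b = -2/5 (b = (2 + 6)/(-13 - 7) = 8/(-20) = 8*(-1/20) = -2/5 ≈ -0.40000)
(-26*(5*3 + 1))*b + 28929 = -26*(5*3 + 1)*(-2/5) + 28929 = -26*(15 + 1)*(-2/5) + 28929 = -26*16*(-2/5) + 28929 = -416*(-2/5) + 28929 = 832/5 + 28929 = 145477/5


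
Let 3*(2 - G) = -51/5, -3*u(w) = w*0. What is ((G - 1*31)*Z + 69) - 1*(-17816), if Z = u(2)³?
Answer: 17885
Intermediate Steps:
u(w) = 0 (u(w) = -w*0/3 = -⅓*0 = 0)
G = 27/5 (G = 2 - (-17)/5 = 2 - ⅓*(-51/5) = 2 + 17/5 = 27/5 ≈ 5.4000)
Z = 0 (Z = 0³ = 0)
((G - 1*31)*Z + 69) - 1*(-17816) = ((27/5 - 1*31)*0 + 69) - 1*(-17816) = ((27/5 - 31)*0 + 69) + 17816 = (-128/5*0 + 69) + 17816 = (0 + 69) + 17816 = 69 + 17816 = 17885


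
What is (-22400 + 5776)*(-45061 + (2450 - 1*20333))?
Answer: 1046381056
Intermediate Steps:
(-22400 + 5776)*(-45061 + (2450 - 1*20333)) = -16624*(-45061 + (2450 - 20333)) = -16624*(-45061 - 17883) = -16624*(-62944) = 1046381056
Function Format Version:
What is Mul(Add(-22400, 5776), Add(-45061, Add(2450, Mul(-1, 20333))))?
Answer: 1046381056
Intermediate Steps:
Mul(Add(-22400, 5776), Add(-45061, Add(2450, Mul(-1, 20333)))) = Mul(-16624, Add(-45061, Add(2450, -20333))) = Mul(-16624, Add(-45061, -17883)) = Mul(-16624, -62944) = 1046381056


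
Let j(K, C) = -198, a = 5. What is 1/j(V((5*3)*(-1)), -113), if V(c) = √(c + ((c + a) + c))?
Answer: -1/198 ≈ -0.0050505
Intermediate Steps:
V(c) = √(5 + 3*c) (V(c) = √(c + ((c + 5) + c)) = √(c + ((5 + c) + c)) = √(c + (5 + 2*c)) = √(5 + 3*c))
1/j(V((5*3)*(-1)), -113) = 1/(-198) = -1/198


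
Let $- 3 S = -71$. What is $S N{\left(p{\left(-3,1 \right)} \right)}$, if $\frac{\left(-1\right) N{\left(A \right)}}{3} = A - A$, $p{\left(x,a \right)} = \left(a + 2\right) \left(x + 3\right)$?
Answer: $0$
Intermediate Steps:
$S = \frac{71}{3}$ ($S = \left(- \frac{1}{3}\right) \left(-71\right) = \frac{71}{3} \approx 23.667$)
$p{\left(x,a \right)} = \left(2 + a\right) \left(3 + x\right)$
$N{\left(A \right)} = 0$ ($N{\left(A \right)} = - 3 \left(A - A\right) = \left(-3\right) 0 = 0$)
$S N{\left(p{\left(-3,1 \right)} \right)} = \frac{71}{3} \cdot 0 = 0$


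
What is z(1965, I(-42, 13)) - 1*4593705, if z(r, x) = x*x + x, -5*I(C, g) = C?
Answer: -114840651/25 ≈ -4.5936e+6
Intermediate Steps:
I(C, g) = -C/5
z(r, x) = x + x**2 (z(r, x) = x**2 + x = x + x**2)
z(1965, I(-42, 13)) - 1*4593705 = (-1/5*(-42))*(1 - 1/5*(-42)) - 1*4593705 = 42*(1 + 42/5)/5 - 4593705 = (42/5)*(47/5) - 4593705 = 1974/25 - 4593705 = -114840651/25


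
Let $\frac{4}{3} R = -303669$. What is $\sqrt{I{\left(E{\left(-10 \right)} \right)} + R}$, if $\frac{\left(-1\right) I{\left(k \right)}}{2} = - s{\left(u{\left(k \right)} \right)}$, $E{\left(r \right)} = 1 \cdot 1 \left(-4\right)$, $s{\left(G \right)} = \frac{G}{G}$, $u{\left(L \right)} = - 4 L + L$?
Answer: $\frac{i \sqrt{910999}}{2} \approx 477.23 i$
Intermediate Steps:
$u{\left(L \right)} = - 3 L$
$s{\left(G \right)} = 1$
$E{\left(r \right)} = -4$ ($E{\left(r \right)} = 1 \left(-4\right) = -4$)
$I{\left(k \right)} = 2$ ($I{\left(k \right)} = - 2 \left(\left(-1\right) 1\right) = \left(-2\right) \left(-1\right) = 2$)
$R = - \frac{911007}{4}$ ($R = \frac{3}{4} \left(-303669\right) = - \frac{911007}{4} \approx -2.2775 \cdot 10^{5}$)
$\sqrt{I{\left(E{\left(-10 \right)} \right)} + R} = \sqrt{2 - \frac{911007}{4}} = \sqrt{- \frac{910999}{4}} = \frac{i \sqrt{910999}}{2}$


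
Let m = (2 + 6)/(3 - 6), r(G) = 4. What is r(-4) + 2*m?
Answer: -4/3 ≈ -1.3333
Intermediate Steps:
m = -8/3 (m = 8/(-3) = 8*(-1/3) = -8/3 ≈ -2.6667)
r(-4) + 2*m = 4 + 2*(-8/3) = 4 - 16/3 = -4/3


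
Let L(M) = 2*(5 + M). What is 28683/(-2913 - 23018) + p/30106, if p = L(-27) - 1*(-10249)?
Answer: -598904543/780678686 ≈ -0.76716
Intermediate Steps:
L(M) = 10 + 2*M
p = 10205 (p = (10 + 2*(-27)) - 1*(-10249) = (10 - 54) + 10249 = -44 + 10249 = 10205)
28683/(-2913 - 23018) + p/30106 = 28683/(-2913 - 23018) + 10205/30106 = 28683/(-25931) + 10205*(1/30106) = 28683*(-1/25931) + 10205/30106 = -28683/25931 + 10205/30106 = -598904543/780678686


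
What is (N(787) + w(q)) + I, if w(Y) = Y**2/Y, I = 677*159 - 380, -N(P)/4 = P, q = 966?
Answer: 105081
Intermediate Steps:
N(P) = -4*P
I = 107263 (I = 107643 - 380 = 107263)
w(Y) = Y
(N(787) + w(q)) + I = (-4*787 + 966) + 107263 = (-3148 + 966) + 107263 = -2182 + 107263 = 105081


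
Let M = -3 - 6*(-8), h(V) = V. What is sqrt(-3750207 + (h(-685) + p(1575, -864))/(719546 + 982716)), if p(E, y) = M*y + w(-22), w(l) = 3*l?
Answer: I*sqrt(10866959577932090630)/1702262 ≈ 1936.5*I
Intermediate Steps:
M = 45 (M = -3 + 48 = 45)
p(E, y) = -66 + 45*y (p(E, y) = 45*y + 3*(-22) = 45*y - 66 = -66 + 45*y)
sqrt(-3750207 + (h(-685) + p(1575, -864))/(719546 + 982716)) = sqrt(-3750207 + (-685 + (-66 + 45*(-864)))/(719546 + 982716)) = sqrt(-3750207 + (-685 + (-66 - 38880))/1702262) = sqrt(-3750207 + (-685 - 38946)*(1/1702262)) = sqrt(-3750207 - 39631*1/1702262) = sqrt(-3750207 - 39631/1702262) = sqrt(-6383834907865/1702262) = I*sqrt(10866959577932090630)/1702262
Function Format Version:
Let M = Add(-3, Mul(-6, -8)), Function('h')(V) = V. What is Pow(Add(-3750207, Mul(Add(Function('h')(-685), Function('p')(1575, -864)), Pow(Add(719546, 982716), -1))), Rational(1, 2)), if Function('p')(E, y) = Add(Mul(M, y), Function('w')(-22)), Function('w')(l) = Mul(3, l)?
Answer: Mul(Rational(1, 1702262), I, Pow(10866959577932090630, Rational(1, 2))) ≈ Mul(1936.5, I)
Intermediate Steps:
M = 45 (M = Add(-3, 48) = 45)
Function('p')(E, y) = Add(-66, Mul(45, y)) (Function('p')(E, y) = Add(Mul(45, y), Mul(3, -22)) = Add(Mul(45, y), -66) = Add(-66, Mul(45, y)))
Pow(Add(-3750207, Mul(Add(Function('h')(-685), Function('p')(1575, -864)), Pow(Add(719546, 982716), -1))), Rational(1, 2)) = Pow(Add(-3750207, Mul(Add(-685, Add(-66, Mul(45, -864))), Pow(Add(719546, 982716), -1))), Rational(1, 2)) = Pow(Add(-3750207, Mul(Add(-685, Add(-66, -38880)), Pow(1702262, -1))), Rational(1, 2)) = Pow(Add(-3750207, Mul(Add(-685, -38946), Rational(1, 1702262))), Rational(1, 2)) = Pow(Add(-3750207, Mul(-39631, Rational(1, 1702262))), Rational(1, 2)) = Pow(Add(-3750207, Rational(-39631, 1702262)), Rational(1, 2)) = Pow(Rational(-6383834907865, 1702262), Rational(1, 2)) = Mul(Rational(1, 1702262), I, Pow(10866959577932090630, Rational(1, 2)))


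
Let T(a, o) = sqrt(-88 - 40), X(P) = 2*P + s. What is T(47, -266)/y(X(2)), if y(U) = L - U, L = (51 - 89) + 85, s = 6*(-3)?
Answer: 8*I*sqrt(2)/61 ≈ 0.18547*I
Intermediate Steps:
s = -18
X(P) = -18 + 2*P (X(P) = 2*P - 18 = -18 + 2*P)
L = 47 (L = -38 + 85 = 47)
y(U) = 47 - U
T(a, o) = 8*I*sqrt(2) (T(a, o) = sqrt(-128) = 8*I*sqrt(2))
T(47, -266)/y(X(2)) = (8*I*sqrt(2))/(47 - (-18 + 2*2)) = (8*I*sqrt(2))/(47 - (-18 + 4)) = (8*I*sqrt(2))/(47 - 1*(-14)) = (8*I*sqrt(2))/(47 + 14) = (8*I*sqrt(2))/61 = (8*I*sqrt(2))*(1/61) = 8*I*sqrt(2)/61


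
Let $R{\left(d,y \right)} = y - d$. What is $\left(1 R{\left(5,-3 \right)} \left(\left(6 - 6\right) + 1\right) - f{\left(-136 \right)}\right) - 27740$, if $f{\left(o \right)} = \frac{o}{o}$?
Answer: $-27749$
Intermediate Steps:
$f{\left(o \right)} = 1$
$\left(1 R{\left(5,-3 \right)} \left(\left(6 - 6\right) + 1\right) - f{\left(-136 \right)}\right) - 27740 = \left(1 \left(-3 - 5\right) \left(\left(6 - 6\right) + 1\right) - 1\right) - 27740 = \left(1 \left(-3 - 5\right) \left(0 + 1\right) - 1\right) - 27740 = \left(1 \left(-8\right) 1 - 1\right) - 27740 = \left(\left(-8\right) 1 - 1\right) - 27740 = \left(-8 - 1\right) - 27740 = -9 - 27740 = -27749$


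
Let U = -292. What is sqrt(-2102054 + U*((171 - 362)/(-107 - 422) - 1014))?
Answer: I*sqrt(955411786)/23 ≈ 1343.9*I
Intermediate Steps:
sqrt(-2102054 + U*((171 - 362)/(-107 - 422) - 1014)) = sqrt(-2102054 - 292*((171 - 362)/(-107 - 422) - 1014)) = sqrt(-2102054 - 292*(-191/(-529) - 1014)) = sqrt(-2102054 - 292*(-191*(-1/529) - 1014)) = sqrt(-2102054 - 292*(191/529 - 1014)) = sqrt(-2102054 - 292*(-536215/529)) = sqrt(-2102054 + 156574780/529) = sqrt(-955411786/529) = I*sqrt(955411786)/23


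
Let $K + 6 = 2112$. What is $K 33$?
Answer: $69498$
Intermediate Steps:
$K = 2106$ ($K = -6 + 2112 = 2106$)
$K 33 = 2106 \cdot 33 = 69498$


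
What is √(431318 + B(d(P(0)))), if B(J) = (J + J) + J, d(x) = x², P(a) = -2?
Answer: √431330 ≈ 656.76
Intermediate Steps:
B(J) = 3*J (B(J) = 2*J + J = 3*J)
√(431318 + B(d(P(0)))) = √(431318 + 3*(-2)²) = √(431318 + 3*4) = √(431318 + 12) = √431330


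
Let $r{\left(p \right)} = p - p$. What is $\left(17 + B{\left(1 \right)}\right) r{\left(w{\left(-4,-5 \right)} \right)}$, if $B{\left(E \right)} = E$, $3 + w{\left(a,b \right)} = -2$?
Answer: $0$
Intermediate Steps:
$w{\left(a,b \right)} = -5$ ($w{\left(a,b \right)} = -3 - 2 = -5$)
$r{\left(p \right)} = 0$
$\left(17 + B{\left(1 \right)}\right) r{\left(w{\left(-4,-5 \right)} \right)} = \left(17 + 1\right) 0 = 18 \cdot 0 = 0$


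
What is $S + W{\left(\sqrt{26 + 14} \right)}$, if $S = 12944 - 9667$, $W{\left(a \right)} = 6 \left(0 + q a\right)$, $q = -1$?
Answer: $3277 - 12 \sqrt{10} \approx 3239.1$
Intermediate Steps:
$W{\left(a \right)} = - 6 a$ ($W{\left(a \right)} = 6 \left(0 - a\right) = 6 \left(- a\right) = - 6 a$)
$S = 3277$
$S + W{\left(\sqrt{26 + 14} \right)} = 3277 - 6 \sqrt{26 + 14} = 3277 - 6 \sqrt{40} = 3277 - 6 \cdot 2 \sqrt{10} = 3277 - 12 \sqrt{10}$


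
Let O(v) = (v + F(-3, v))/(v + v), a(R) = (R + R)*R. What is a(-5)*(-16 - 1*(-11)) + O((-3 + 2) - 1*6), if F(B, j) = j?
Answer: -249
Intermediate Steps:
a(R) = 2*R² (a(R) = (2*R)*R = 2*R²)
O(v) = 1 (O(v) = (v + v)/(v + v) = (2*v)/((2*v)) = (2*v)*(1/(2*v)) = 1)
a(-5)*(-16 - 1*(-11)) + O((-3 + 2) - 1*6) = (2*(-5)²)*(-16 - 1*(-11)) + 1 = (2*25)*(-16 + 11) + 1 = 50*(-5) + 1 = -250 + 1 = -249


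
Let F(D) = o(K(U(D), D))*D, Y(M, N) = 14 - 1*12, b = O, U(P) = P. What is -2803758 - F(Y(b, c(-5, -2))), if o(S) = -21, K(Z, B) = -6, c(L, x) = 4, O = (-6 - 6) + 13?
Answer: -2803716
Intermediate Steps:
O = 1 (O = -12 + 13 = 1)
b = 1
Y(M, N) = 2 (Y(M, N) = 14 - 12 = 2)
F(D) = -21*D
-2803758 - F(Y(b, c(-5, -2))) = -2803758 - (-21)*2 = -2803758 - 1*(-42) = -2803758 + 42 = -2803716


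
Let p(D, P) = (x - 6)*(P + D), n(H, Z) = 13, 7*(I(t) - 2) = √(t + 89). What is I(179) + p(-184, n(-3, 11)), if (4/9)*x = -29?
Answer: 48743/4 + 2*√67/7 ≈ 12188.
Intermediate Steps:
x = -261/4 (x = (9/4)*(-29) = -261/4 ≈ -65.250)
I(t) = 2 + √(89 + t)/7 (I(t) = 2 + √(t + 89)/7 = 2 + √(89 + t)/7)
p(D, P) = -285*D/4 - 285*P/4 (p(D, P) = (-261/4 - 6)*(P + D) = -285*(D + P)/4 = -285*D/4 - 285*P/4)
I(179) + p(-184, n(-3, 11)) = (2 + √(89 + 179)/7) + (-285/4*(-184) - 285/4*13) = (2 + √268/7) + (13110 - 3705/4) = (2 + (2*√67)/7) + 48735/4 = (2 + 2*√67/7) + 48735/4 = 48743/4 + 2*√67/7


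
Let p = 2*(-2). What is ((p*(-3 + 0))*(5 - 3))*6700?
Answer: 160800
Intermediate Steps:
p = -4
((p*(-3 + 0))*(5 - 3))*6700 = ((-4*(-3 + 0))*(5 - 3))*6700 = (-4*(-3)*2)*6700 = (12*2)*6700 = 24*6700 = 160800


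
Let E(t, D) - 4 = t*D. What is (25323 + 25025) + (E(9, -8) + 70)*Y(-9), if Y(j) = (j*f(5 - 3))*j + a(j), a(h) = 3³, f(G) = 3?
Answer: 50888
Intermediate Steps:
a(h) = 27
E(t, D) = 4 + D*t (E(t, D) = 4 + t*D = 4 + D*t)
Y(j) = 27 + 3*j² (Y(j) = (j*3)*j + 27 = (3*j)*j + 27 = 3*j² + 27 = 27 + 3*j²)
(25323 + 25025) + (E(9, -8) + 70)*Y(-9) = (25323 + 25025) + ((4 - 8*9) + 70)*(27 + 3*(-9)²) = 50348 + ((4 - 72) + 70)*(27 + 3*81) = 50348 + (-68 + 70)*(27 + 243) = 50348 + 2*270 = 50348 + 540 = 50888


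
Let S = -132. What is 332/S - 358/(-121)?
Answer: 161/363 ≈ 0.44353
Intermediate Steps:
332/S - 358/(-121) = 332/(-132) - 358/(-121) = 332*(-1/132) - 358*(-1/121) = -83/33 + 358/121 = 161/363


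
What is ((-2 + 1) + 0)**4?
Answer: 1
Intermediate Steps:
((-2 + 1) + 0)**4 = (-1 + 0)**4 = (-1)**4 = 1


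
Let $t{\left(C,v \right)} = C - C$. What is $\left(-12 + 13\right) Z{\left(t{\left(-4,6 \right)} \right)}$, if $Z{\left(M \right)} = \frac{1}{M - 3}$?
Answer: $- \frac{1}{3} \approx -0.33333$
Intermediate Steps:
$t{\left(C,v \right)} = 0$
$Z{\left(M \right)} = \frac{1}{-3 + M}$
$\left(-12 + 13\right) Z{\left(t{\left(-4,6 \right)} \right)} = \frac{-12 + 13}{-3 + 0} = 1 \frac{1}{-3} = 1 \left(- \frac{1}{3}\right) = - \frac{1}{3}$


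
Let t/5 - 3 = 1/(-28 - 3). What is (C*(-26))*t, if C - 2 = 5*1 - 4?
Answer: -35880/31 ≈ -1157.4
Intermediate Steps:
t = 460/31 (t = 15 + 5/(-28 - 3) = 15 + 5/(-31) = 15 + 5*(-1/31) = 15 - 5/31 = 460/31 ≈ 14.839)
C = 3 (C = 2 + (5*1 - 4) = 2 + (5 - 4) = 2 + 1 = 3)
(C*(-26))*t = (3*(-26))*(460/31) = -78*460/31 = -35880/31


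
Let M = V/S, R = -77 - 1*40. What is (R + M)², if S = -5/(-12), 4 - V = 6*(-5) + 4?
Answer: 2025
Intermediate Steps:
V = 30 (V = 4 - (6*(-5) + 4) = 4 - (-30 + 4) = 4 - 1*(-26) = 4 + 26 = 30)
S = 5/12 (S = -1/12*(-5) = 5/12 ≈ 0.41667)
R = -117 (R = -77 - 40 = -117)
M = 72 (M = 30/(5/12) = 30*(12/5) = 72)
(R + M)² = (-117 + 72)² = (-45)² = 2025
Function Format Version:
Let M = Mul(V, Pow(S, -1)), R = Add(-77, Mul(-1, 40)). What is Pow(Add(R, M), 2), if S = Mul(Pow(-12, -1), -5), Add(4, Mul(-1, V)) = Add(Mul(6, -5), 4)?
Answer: 2025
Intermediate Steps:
V = 30 (V = Add(4, Mul(-1, Add(Mul(6, -5), 4))) = Add(4, Mul(-1, Add(-30, 4))) = Add(4, Mul(-1, -26)) = Add(4, 26) = 30)
S = Rational(5, 12) (S = Mul(Rational(-1, 12), -5) = Rational(5, 12) ≈ 0.41667)
R = -117 (R = Add(-77, -40) = -117)
M = 72 (M = Mul(30, Pow(Rational(5, 12), -1)) = Mul(30, Rational(12, 5)) = 72)
Pow(Add(R, M), 2) = Pow(Add(-117, 72), 2) = Pow(-45, 2) = 2025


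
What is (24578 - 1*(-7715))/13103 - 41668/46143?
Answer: 944120095/604611729 ≈ 1.5615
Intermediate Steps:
(24578 - 1*(-7715))/13103 - 41668/46143 = (24578 + 7715)*(1/13103) - 41668*1/46143 = 32293*(1/13103) - 41668/46143 = 32293/13103 - 41668/46143 = 944120095/604611729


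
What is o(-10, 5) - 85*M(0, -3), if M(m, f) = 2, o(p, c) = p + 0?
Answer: -180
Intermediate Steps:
o(p, c) = p
o(-10, 5) - 85*M(0, -3) = -10 - 85*2 = -10 - 170 = -180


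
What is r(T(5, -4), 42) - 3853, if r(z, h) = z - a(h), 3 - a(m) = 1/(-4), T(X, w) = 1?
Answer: -15421/4 ≈ -3855.3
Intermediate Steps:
a(m) = 13/4 (a(m) = 3 - 1/(-4) = 3 - 1*(-¼) = 3 + ¼ = 13/4)
r(z, h) = -13/4 + z (r(z, h) = z - 1*13/4 = z - 13/4 = -13/4 + z)
r(T(5, -4), 42) - 3853 = (-13/4 + 1) - 3853 = -9/4 - 3853 = -15421/4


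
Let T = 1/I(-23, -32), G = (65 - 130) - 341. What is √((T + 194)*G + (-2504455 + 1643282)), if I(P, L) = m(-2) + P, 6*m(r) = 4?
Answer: I*√4219295587/67 ≈ 969.49*I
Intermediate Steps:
m(r) = ⅔ (m(r) = (⅙)*4 = ⅔)
I(P, L) = ⅔ + P
G = -406 (G = -65 - 341 = -406)
T = -3/67 (T = 1/(⅔ - 23) = 1/(-67/3) = -3/67 ≈ -0.044776)
√((T + 194)*G + (-2504455 + 1643282)) = √((-3/67 + 194)*(-406) + (-2504455 + 1643282)) = √((12995/67)*(-406) - 861173) = √(-5275970/67 - 861173) = √(-62974561/67) = I*√4219295587/67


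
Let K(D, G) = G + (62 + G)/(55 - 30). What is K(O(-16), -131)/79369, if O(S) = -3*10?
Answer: -3344/1984225 ≈ -0.0016853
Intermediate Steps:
O(S) = -30
K(D, G) = 62/25 + 26*G/25 (K(D, G) = G + (62 + G)/25 = G + (62 + G)*(1/25) = G + (62/25 + G/25) = 62/25 + 26*G/25)
K(O(-16), -131)/79369 = (62/25 + (26/25)*(-131))/79369 = (62/25 - 3406/25)*(1/79369) = -3344/25*1/79369 = -3344/1984225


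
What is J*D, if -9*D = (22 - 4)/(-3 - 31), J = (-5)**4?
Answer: 625/17 ≈ 36.765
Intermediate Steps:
J = 625
D = 1/17 (D = -(22 - 4)/(9*(-3 - 31)) = -2/(-34) = -2*(-1)/34 = -1/9*(-9/17) = 1/17 ≈ 0.058824)
J*D = 625*(1/17) = 625/17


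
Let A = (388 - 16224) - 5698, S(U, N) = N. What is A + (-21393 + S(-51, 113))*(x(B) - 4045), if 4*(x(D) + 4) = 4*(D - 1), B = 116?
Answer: 83693986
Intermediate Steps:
A = -21534 (A = -15836 - 5698 = -21534)
x(D) = -5 + D (x(D) = -4 + (4*(D - 1))/4 = -4 + (4*(-1 + D))/4 = -4 + (-4 + 4*D)/4 = -4 + (-1 + D) = -5 + D)
A + (-21393 + S(-51, 113))*(x(B) - 4045) = -21534 + (-21393 + 113)*((-5 + 116) - 4045) = -21534 - 21280*(111 - 4045) = -21534 - 21280*(-3934) = -21534 + 83715520 = 83693986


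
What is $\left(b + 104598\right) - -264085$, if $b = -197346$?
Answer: $171337$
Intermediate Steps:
$\left(b + 104598\right) - -264085 = \left(-197346 + 104598\right) - -264085 = -92748 + 264085 = 171337$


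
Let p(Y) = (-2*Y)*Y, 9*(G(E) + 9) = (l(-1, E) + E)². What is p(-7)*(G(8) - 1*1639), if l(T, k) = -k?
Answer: 161504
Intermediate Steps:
G(E) = -9 (G(E) = -9 + (-E + E)²/9 = -9 + (⅑)*0² = -9 + (⅑)*0 = -9 + 0 = -9)
p(Y) = -2*Y²
p(-7)*(G(8) - 1*1639) = (-2*(-7)²)*(-9 - 1*1639) = (-2*49)*(-9 - 1639) = -98*(-1648) = 161504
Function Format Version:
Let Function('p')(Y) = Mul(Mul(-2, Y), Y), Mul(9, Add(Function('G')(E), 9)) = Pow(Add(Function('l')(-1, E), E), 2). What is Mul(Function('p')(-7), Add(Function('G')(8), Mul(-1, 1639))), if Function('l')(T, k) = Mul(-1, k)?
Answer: 161504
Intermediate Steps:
Function('G')(E) = -9 (Function('G')(E) = Add(-9, Mul(Rational(1, 9), Pow(Add(Mul(-1, E), E), 2))) = Add(-9, Mul(Rational(1, 9), Pow(0, 2))) = Add(-9, Mul(Rational(1, 9), 0)) = Add(-9, 0) = -9)
Function('p')(Y) = Mul(-2, Pow(Y, 2))
Mul(Function('p')(-7), Add(Function('G')(8), Mul(-1, 1639))) = Mul(Mul(-2, Pow(-7, 2)), Add(-9, Mul(-1, 1639))) = Mul(Mul(-2, 49), Add(-9, -1639)) = Mul(-98, -1648) = 161504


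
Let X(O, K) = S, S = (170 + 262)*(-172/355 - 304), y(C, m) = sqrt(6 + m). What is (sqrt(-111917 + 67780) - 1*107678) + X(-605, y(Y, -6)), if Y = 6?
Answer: -84921434/355 + I*sqrt(44137) ≈ -2.3922e+5 + 210.09*I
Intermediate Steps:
S = -46695744/355 (S = 432*(-172*1/355 - 304) = 432*(-172/355 - 304) = 432*(-108092/355) = -46695744/355 ≈ -1.3154e+5)
X(O, K) = -46695744/355
(sqrt(-111917 + 67780) - 1*107678) + X(-605, y(Y, -6)) = (sqrt(-111917 + 67780) - 1*107678) - 46695744/355 = (sqrt(-44137) - 107678) - 46695744/355 = (I*sqrt(44137) - 107678) - 46695744/355 = (-107678 + I*sqrt(44137)) - 46695744/355 = -84921434/355 + I*sqrt(44137)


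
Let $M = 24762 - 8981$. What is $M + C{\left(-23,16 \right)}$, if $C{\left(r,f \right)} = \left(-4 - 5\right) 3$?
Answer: $15754$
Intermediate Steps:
$M = 15781$ ($M = 24762 - 8981 = 15781$)
$C{\left(r,f \right)} = -27$ ($C{\left(r,f \right)} = \left(-9\right) 3 = -27$)
$M + C{\left(-23,16 \right)} = 15781 - 27 = 15754$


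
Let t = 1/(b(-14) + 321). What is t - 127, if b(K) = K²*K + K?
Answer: -309500/2437 ≈ -127.00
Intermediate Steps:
b(K) = K + K³ (b(K) = K³ + K = K + K³)
t = -1/2437 (t = 1/((-14 + (-14)³) + 321) = 1/((-14 - 2744) + 321) = 1/(-2758 + 321) = 1/(-2437) = -1/2437 ≈ -0.00041034)
t - 127 = -1/2437 - 127 = -309500/2437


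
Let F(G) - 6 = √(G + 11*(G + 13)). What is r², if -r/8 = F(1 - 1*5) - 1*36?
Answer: 63680 - 3840*√95 ≈ 26252.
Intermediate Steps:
F(G) = 6 + √(143 + 12*G) (F(G) = 6 + √(G + 11*(G + 13)) = 6 + √(G + 11*(13 + G)) = 6 + √(G + (143 + 11*G)) = 6 + √(143 + 12*G))
r = 240 - 8*√95 (r = -8*((6 + √(143 + 12*(1 - 1*5))) - 1*36) = -8*((6 + √(143 + 12*(1 - 5))) - 36) = -8*((6 + √(143 + 12*(-4))) - 36) = -8*((6 + √(143 - 48)) - 36) = -8*((6 + √95) - 36) = -8*(-30 + √95) = 240 - 8*√95 ≈ 162.03)
r² = (240 - 8*√95)²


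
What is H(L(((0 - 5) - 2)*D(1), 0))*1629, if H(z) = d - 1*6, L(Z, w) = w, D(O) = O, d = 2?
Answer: -6516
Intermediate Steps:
H(z) = -4 (H(z) = 2 - 1*6 = 2 - 6 = -4)
H(L(((0 - 5) - 2)*D(1), 0))*1629 = -4*1629 = -6516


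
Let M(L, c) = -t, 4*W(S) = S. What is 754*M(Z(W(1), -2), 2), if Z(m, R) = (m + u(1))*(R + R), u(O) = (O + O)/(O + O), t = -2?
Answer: 1508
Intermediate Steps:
W(S) = S/4
u(O) = 1 (u(O) = (2*O)/((2*O)) = (2*O)*(1/(2*O)) = 1)
Z(m, R) = 2*R*(1 + m) (Z(m, R) = (m + 1)*(R + R) = (1 + m)*(2*R) = 2*R*(1 + m))
M(L, c) = 2 (M(L, c) = -1*(-2) = 2)
754*M(Z(W(1), -2), 2) = 754*2 = 1508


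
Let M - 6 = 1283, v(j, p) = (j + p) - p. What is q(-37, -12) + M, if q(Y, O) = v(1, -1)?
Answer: 1290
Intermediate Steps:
v(j, p) = j
q(Y, O) = 1
M = 1289 (M = 6 + 1283 = 1289)
q(-37, -12) + M = 1 + 1289 = 1290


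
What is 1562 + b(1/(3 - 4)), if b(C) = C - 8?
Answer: 1553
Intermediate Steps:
b(C) = -8 + C
1562 + b(1/(3 - 4)) = 1562 + (-8 + 1/(3 - 4)) = 1562 + (-8 + 1/(-1)) = 1562 + (-8 - 1) = 1562 - 9 = 1553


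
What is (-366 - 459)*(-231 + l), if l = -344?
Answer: 474375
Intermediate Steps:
(-366 - 459)*(-231 + l) = (-366 - 459)*(-231 - 344) = -825*(-575) = 474375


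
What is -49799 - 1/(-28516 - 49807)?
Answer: -3900407076/78323 ≈ -49799.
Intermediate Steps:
-49799 - 1/(-28516 - 49807) = -49799 - 1/(-78323) = -49799 - 1*(-1/78323) = -49799 + 1/78323 = -3900407076/78323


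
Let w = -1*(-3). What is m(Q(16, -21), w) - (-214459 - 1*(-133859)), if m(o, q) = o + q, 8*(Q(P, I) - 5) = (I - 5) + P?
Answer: 322427/4 ≈ 80607.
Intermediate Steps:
Q(P, I) = 35/8 + I/8 + P/8 (Q(P, I) = 5 + ((I - 5) + P)/8 = 5 + ((-5 + I) + P)/8 = 5 + (-5 + I + P)/8 = 5 + (-5/8 + I/8 + P/8) = 35/8 + I/8 + P/8)
w = 3
m(Q(16, -21), w) - (-214459 - 1*(-133859)) = ((35/8 + (1/8)*(-21) + (1/8)*16) + 3) - (-214459 - 1*(-133859)) = ((35/8 - 21/8 + 2) + 3) - (-214459 + 133859) = (15/4 + 3) - 1*(-80600) = 27/4 + 80600 = 322427/4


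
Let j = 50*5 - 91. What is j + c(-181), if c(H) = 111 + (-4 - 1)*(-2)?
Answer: 280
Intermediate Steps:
j = 159 (j = 250 - 91 = 159)
c(H) = 121 (c(H) = 111 - 5*(-2) = 111 + 10 = 121)
j + c(-181) = 159 + 121 = 280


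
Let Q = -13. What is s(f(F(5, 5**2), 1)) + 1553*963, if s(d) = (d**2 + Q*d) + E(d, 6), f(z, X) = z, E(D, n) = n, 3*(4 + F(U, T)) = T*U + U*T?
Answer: 13507267/9 ≈ 1.5008e+6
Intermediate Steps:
F(U, T) = -4 + 2*T*U/3 (F(U, T) = -4 + (T*U + U*T)/3 = -4 + (T*U + T*U)/3 = -4 + (2*T*U)/3 = -4 + 2*T*U/3)
s(d) = 6 + d**2 - 13*d (s(d) = (d**2 - 13*d) + 6 = 6 + d**2 - 13*d)
s(f(F(5, 5**2), 1)) + 1553*963 = (6 + (-4 + (2/3)*5**2*5)**2 - 13*(-4 + (2/3)*5**2*5)) + 1553*963 = (6 + (-4 + (2/3)*25*5)**2 - 13*(-4 + (2/3)*25*5)) + 1495539 = (6 + (-4 + 250/3)**2 - 13*(-4 + 250/3)) + 1495539 = (6 + (238/3)**2 - 13*238/3) + 1495539 = (6 + 56644/9 - 3094/3) + 1495539 = 47416/9 + 1495539 = 13507267/9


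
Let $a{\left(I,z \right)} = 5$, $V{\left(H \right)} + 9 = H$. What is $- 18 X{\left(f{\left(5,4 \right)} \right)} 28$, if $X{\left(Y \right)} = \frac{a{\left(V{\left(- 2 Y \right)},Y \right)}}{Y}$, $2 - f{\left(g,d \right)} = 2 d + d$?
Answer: $252$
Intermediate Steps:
$f{\left(g,d \right)} = 2 - 3 d$ ($f{\left(g,d \right)} = 2 - \left(2 d + d\right) = 2 - 3 d$)
$V{\left(H \right)} = -9 + H$
$X{\left(Y \right)} = \frac{5}{Y}$
$- 18 X{\left(f{\left(5,4 \right)} \right)} 28 = - 18 \frac{5}{2 - 12} \cdot 28 = - 18 \frac{5}{-10} \cdot 28 = - 18 \cdot 5 \left(- \frac{1}{10}\right) 28 = \left(-18\right) \left(- \frac{1}{2}\right) 28 = 9 \cdot 28 = 252$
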